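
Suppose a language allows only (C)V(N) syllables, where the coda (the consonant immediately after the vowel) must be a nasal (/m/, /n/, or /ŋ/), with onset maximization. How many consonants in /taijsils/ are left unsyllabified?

3

Syllabifying with onset maximization leaves /j/, /l/, /s/ stranded (only a nasal (/m/, /n/, or /ŋ/) is licensed in coda position; onsets are limited to one consonant).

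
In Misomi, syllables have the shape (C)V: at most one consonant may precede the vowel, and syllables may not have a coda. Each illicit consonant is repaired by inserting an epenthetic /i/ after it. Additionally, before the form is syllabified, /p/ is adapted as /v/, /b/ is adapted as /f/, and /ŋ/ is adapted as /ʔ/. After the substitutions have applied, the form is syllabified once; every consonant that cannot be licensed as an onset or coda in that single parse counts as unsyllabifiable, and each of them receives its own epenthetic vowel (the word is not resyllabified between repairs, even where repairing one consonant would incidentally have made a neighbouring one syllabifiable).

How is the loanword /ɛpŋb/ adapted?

Substitution: /p/ → /v/, /ŋ/ → /ʔ/, /b/ → /f/, giving /ɛvʔf/.
Syllabifying with onset maximization leaves /v/, /ʔ/, /f/ stranded (no codas are permitted; onsets are limited to one consonant).
Epenthesis after each stranded consonant: /v/ → /vi/, /ʔ/ → /ʔi/, /f/ → /fi/.

ɛviʔifi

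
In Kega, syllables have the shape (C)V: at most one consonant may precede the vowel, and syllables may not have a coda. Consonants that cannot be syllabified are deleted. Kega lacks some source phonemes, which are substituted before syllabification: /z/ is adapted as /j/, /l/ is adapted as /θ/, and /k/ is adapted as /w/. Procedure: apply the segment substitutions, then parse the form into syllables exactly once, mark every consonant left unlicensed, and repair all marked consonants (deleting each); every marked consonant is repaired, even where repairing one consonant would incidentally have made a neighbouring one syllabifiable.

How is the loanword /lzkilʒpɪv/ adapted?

Substitution: /l/ → /θ/, /z/ → /j/, /k/ → /w/, giving /θjwiθʒpɪv/.
Syllabifying with onset maximization leaves /θ/, /j/, /θ/, /ʒ/, /v/ stranded (no codas are permitted; onsets are limited to one consonant).
Each unlicensed consonant is deleted: /θ/, /j/, /θ/, /ʒ/, /v/.

wipɪ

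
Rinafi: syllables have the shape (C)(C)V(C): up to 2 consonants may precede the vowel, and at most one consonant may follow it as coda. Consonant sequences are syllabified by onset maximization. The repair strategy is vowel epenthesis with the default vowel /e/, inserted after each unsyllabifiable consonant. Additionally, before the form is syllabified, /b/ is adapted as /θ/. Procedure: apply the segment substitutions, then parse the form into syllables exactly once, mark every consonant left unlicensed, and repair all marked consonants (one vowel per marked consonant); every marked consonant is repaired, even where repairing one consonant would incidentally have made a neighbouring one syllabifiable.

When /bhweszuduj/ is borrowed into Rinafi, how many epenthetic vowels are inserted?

1

After substitution the input is /θhweszuduj/.
The unsyllabifiable consonants are /θ/; each receives one epenthetic vowel.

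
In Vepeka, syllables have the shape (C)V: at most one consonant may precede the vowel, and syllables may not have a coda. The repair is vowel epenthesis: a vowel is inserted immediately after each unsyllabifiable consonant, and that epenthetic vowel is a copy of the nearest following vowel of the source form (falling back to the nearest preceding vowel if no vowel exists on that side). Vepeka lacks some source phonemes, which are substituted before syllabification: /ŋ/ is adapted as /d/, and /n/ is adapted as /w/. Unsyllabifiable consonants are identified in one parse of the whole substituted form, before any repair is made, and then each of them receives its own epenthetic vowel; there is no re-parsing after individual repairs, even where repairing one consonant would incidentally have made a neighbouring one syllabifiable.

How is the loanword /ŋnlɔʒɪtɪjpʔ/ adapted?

Substitution: /ŋ/ → /d/, /n/ → /w/, giving /dwlɔʒɪtɪjpʔ/.
The consonants /d/, /w/, /j/, /p/, /ʔ/ cannot be parsed into a legal (C)V syllable (no codas are permitted; onsets are limited to one consonant).
Inserting the epenthetic vowel yields /d/ → /dɔ/, /w/ → /wɔ/, /j/ → /jɪ/, /p/ → /pɪ/, /ʔ/ → /ʔɪ/.

dɔwɔlɔʒɪtɪjɪpɪʔɪ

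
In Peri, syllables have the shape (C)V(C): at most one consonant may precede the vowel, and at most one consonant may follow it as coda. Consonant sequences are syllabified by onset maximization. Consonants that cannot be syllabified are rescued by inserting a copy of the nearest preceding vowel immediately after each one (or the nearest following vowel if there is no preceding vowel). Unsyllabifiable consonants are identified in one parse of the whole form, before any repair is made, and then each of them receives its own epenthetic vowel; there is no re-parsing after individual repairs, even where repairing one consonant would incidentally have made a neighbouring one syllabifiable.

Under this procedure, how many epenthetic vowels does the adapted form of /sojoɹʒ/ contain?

1

The unsyllabifiable consonants are /ʒ/; each receives one epenthetic vowel.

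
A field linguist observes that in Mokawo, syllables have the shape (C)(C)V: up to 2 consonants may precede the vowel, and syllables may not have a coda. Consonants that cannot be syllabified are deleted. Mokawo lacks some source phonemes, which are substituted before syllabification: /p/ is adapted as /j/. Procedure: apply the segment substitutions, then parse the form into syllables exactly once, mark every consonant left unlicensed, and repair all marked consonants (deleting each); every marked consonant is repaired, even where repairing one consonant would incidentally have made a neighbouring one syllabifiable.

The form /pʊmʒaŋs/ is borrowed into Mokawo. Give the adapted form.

jʊmʒa

Substitution: /p/ → /j/, giving /jʊmʒaŋs/.
Under (C)(C)V, the unsyllabifiable consonants are /ŋ/, /s/ (no codas are permitted; onsets may contain at most 2 consonants).
Each unlicensed consonant is deleted: /ŋ/, /s/.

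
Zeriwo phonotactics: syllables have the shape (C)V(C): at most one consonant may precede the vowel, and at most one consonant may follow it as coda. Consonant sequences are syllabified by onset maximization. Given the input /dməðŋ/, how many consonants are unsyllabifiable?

2

The consonants /d/, /ŋ/ cannot be parsed into a legal (C)V(C) syllable (at most one coda consonant is licensed; onsets are limited to one consonant).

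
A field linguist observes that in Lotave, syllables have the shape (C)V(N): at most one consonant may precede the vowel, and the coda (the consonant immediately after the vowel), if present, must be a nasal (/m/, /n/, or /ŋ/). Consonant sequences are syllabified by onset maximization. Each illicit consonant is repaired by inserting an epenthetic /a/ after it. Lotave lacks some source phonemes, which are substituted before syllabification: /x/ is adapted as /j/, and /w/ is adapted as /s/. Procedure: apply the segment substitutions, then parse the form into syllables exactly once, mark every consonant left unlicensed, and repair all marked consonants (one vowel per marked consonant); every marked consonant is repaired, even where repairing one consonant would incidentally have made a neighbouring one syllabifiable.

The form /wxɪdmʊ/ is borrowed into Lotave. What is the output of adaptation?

sajɪdamʊ

Substitution: /w/ → /s/, /x/ → /j/, giving /sjɪdmʊ/.
Syllabifying with onset maximization leaves /s/, /d/ stranded (only a nasal (/m/, /n/, or /ŋ/) is licensed in coda position; onsets are limited to one consonant).
Inserting the epenthetic vowel yields /s/ → /sa/, /d/ → /da/.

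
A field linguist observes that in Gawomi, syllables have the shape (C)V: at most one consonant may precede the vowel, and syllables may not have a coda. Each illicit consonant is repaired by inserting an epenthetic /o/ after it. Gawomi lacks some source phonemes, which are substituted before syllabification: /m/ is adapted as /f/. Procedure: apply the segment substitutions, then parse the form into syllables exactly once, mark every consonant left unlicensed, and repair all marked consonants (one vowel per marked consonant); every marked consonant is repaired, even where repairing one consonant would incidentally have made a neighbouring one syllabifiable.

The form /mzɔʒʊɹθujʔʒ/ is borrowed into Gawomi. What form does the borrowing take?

Substitution: /m/ → /f/, giving /fzɔʒʊɹθujʔʒ/.
Under (C)V, the unsyllabifiable consonants are /f/, /ɹ/, /j/, /ʔ/, /ʒ/ (no codas are permitted; onsets are limited to one consonant).
Each unlicensed consonant becomes the onset of a new syllable: /f/ → /fo/, /ɹ/ → /ɹo/, /j/ → /jo/, /ʔ/ → /ʔo/, /ʒ/ → /ʒo/.

fozɔʒʊɹoθujoʔoʒo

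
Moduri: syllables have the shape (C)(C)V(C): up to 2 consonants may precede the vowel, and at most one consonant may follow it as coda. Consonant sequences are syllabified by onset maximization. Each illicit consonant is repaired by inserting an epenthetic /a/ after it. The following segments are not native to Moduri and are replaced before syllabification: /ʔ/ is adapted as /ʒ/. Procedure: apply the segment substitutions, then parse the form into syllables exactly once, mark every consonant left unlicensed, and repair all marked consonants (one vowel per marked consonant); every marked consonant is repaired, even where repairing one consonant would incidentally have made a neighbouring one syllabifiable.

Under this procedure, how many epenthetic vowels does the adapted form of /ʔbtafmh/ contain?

After substitution the input is /ʒbtafmh/.
The unsyllabifiable consonants are /ʒ/, /m/, /h/; each receives one epenthetic vowel.

3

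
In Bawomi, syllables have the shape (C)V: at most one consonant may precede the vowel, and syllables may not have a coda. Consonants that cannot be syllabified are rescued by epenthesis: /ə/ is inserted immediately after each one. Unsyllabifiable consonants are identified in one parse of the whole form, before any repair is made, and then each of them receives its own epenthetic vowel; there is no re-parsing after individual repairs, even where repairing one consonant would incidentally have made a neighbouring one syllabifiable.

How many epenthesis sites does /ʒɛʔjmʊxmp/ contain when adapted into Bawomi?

5

The unsyllabifiable consonants are /ʔ/, /j/, /x/, /m/, /p/; each receives one epenthetic vowel.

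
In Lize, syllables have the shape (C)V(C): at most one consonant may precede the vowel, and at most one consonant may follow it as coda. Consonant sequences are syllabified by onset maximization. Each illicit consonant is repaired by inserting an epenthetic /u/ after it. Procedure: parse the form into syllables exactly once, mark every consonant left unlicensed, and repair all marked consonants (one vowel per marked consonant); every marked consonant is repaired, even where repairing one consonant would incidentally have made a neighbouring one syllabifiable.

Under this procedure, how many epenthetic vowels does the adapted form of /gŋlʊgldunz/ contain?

4

The unsyllabifiable consonants are /g/, /ŋ/, /l/, /z/; each receives one epenthetic vowel.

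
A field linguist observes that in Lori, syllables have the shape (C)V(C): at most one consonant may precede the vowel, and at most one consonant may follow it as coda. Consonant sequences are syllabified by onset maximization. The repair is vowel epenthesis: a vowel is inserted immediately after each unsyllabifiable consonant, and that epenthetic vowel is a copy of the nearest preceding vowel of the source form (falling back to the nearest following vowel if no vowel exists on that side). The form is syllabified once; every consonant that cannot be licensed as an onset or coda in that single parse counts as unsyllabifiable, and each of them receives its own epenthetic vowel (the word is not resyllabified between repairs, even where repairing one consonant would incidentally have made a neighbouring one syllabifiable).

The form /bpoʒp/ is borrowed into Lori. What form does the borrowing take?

The consonants /b/, /p/ cannot be parsed into a legal (C)V(C) syllable (at most one coda consonant is licensed; onsets are limited to one consonant).
Epenthesis after each stranded consonant: /b/ → /bo/, /p/ → /po/.

bopoʒpo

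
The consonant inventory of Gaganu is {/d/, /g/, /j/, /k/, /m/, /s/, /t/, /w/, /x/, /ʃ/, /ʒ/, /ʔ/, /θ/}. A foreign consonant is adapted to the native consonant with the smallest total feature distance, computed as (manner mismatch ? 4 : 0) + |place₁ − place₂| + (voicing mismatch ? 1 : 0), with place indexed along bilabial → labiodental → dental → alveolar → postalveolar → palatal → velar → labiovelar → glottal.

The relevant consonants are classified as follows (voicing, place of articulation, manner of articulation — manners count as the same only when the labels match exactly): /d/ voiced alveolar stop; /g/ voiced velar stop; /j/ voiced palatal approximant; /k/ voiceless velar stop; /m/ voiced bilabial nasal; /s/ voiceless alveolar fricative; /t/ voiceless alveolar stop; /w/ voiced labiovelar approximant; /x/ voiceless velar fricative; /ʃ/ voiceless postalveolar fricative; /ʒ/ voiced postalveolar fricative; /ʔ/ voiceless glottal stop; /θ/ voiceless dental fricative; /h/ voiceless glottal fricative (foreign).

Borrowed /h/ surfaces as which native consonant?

x

/x/ is closest: same manner (fricative), place distance 2 (glottal→velar), same voicing; total 2. Next closest is /ʃ/ at distance 4.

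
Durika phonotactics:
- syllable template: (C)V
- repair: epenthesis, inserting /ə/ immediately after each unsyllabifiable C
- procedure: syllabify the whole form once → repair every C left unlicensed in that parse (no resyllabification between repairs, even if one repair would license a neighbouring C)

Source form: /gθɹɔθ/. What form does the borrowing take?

Syllabifying with onset maximization leaves /g/, /θ/, /θ/ stranded (no codas are permitted; onsets are limited to one consonant).
Epenthesis after each stranded consonant: /g/ → /gə/, /θ/ → /θə/, /θ/ → /θə/.

gəθəɹɔθə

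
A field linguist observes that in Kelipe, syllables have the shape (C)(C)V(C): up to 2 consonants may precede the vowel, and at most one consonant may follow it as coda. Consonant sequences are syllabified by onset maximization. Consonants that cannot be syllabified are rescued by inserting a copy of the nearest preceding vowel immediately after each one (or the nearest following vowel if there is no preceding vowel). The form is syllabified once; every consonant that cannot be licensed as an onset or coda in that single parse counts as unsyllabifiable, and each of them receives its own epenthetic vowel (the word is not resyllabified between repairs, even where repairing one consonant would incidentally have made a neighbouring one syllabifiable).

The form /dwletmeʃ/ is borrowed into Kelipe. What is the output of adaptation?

dewletmeʃ

Syllabifying with onset maximization leaves /d/ stranded (at most one coda consonant is licensed; onsets may contain at most 2 consonants).
Epenthesis after each stranded consonant: /d/ → /de/.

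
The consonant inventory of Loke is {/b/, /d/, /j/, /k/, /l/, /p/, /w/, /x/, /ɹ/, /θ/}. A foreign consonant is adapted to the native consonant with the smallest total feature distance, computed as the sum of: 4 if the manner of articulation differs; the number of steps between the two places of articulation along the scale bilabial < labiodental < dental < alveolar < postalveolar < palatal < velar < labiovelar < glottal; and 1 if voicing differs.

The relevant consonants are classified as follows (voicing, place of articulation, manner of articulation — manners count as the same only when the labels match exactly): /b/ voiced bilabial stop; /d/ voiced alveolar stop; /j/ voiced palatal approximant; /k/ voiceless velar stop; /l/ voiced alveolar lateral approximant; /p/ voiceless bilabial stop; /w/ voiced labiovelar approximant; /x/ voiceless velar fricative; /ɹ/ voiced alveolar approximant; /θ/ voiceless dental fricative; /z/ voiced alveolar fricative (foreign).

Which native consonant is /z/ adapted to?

θ

/θ/ is closest: same manner (fricative), place distance 1 (alveolar→dental), voicing differs (+1); total 2. Next closest is /d/ at distance 4.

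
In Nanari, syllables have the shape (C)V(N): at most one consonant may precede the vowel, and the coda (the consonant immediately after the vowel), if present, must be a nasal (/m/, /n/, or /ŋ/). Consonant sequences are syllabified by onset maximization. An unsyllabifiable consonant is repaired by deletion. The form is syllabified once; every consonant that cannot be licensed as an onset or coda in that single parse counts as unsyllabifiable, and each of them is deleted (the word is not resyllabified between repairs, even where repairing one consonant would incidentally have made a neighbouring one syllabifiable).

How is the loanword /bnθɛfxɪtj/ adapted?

The consonants /b/, /n/, /f/, /t/, /j/ cannot be parsed into a legal (C)V(N) syllable (only a nasal (/m/, /n/, or /ŋ/) is licensed in coda position; onsets are limited to one consonant).
Deletion applies to /b/, /n/, /f/, /t/, /j/.

θɛxɪ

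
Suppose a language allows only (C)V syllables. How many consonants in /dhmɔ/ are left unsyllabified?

Under (C)V, the unsyllabifiable consonants are /d/, /h/ (no codas are permitted; onsets are limited to one consonant).

2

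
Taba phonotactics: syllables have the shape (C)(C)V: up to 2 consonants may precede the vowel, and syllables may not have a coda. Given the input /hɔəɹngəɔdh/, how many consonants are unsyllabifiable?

Syllabifying with onset maximization leaves /ɹ/, /d/, /h/ stranded (no codas are permitted; onsets may contain at most 2 consonants).

3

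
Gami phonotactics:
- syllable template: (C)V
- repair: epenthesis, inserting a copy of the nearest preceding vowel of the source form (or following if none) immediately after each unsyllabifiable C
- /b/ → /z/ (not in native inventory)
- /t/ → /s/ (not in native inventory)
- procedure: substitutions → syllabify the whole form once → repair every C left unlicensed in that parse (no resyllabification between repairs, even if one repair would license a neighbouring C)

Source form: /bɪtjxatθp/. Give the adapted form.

Substitution: /b/ → /z/, /t/ → /s/, giving /zɪsjxasθp/.
Under (C)V, the unsyllabifiable consonants are /s/, /j/, /s/, /θ/, /p/ (no codas are permitted; onsets are limited to one consonant).
Each unlicensed consonant becomes the onset of a new syllable: /s/ → /sɪ/, /j/ → /jɪ/, /s/ → /sa/, /θ/ → /θa/, /p/ → /pa/.

zɪsɪjɪxasaθapa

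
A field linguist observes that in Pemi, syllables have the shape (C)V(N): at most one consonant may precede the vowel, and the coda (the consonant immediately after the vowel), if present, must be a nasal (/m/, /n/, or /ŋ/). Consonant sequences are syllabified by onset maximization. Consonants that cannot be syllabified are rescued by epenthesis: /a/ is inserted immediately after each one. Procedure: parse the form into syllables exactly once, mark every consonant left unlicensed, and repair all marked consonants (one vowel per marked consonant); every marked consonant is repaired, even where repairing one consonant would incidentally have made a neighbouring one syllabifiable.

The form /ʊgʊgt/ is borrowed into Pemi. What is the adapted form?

Syllabifying with onset maximization leaves /g/, /t/ stranded (only a nasal (/m/, /n/, or /ŋ/) is licensed in coda position; onsets are limited to one consonant).
Inserting the epenthetic vowel yields /g/ → /ga/, /t/ → /ta/.

ʊgʊgata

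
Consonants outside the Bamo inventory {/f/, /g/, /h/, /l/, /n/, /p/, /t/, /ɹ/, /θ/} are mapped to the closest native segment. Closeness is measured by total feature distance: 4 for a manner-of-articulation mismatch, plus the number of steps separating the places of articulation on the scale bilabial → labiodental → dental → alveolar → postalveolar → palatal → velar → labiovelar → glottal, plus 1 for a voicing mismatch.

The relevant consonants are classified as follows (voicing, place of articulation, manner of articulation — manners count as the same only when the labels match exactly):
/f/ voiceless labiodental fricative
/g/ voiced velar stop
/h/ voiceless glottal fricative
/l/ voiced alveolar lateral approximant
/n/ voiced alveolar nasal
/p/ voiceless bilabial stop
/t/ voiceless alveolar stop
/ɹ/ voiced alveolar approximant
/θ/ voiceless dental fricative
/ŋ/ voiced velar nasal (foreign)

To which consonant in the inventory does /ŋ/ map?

n

/n/ is closest: same manner (nasal), place distance 3 (velar→alveolar), same voicing; total 3. Next closest is /g/ at distance 4.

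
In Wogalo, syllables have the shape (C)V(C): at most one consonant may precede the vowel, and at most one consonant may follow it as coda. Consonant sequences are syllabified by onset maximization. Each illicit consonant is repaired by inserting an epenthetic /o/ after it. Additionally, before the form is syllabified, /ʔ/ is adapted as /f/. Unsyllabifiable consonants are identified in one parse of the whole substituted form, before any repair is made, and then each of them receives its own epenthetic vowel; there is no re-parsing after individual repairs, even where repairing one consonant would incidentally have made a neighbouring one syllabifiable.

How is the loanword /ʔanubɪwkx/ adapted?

Substitution: /ʔ/ → /f/, giving /fanubɪwkx/.
Under (C)V(C), the unsyllabifiable consonants are /k/, /x/ (at most one coda consonant is licensed; onsets are limited to one consonant).
Each unlicensed consonant becomes the onset of a new syllable: /k/ → /ko/, /x/ → /xo/.

fanubɪwkoxo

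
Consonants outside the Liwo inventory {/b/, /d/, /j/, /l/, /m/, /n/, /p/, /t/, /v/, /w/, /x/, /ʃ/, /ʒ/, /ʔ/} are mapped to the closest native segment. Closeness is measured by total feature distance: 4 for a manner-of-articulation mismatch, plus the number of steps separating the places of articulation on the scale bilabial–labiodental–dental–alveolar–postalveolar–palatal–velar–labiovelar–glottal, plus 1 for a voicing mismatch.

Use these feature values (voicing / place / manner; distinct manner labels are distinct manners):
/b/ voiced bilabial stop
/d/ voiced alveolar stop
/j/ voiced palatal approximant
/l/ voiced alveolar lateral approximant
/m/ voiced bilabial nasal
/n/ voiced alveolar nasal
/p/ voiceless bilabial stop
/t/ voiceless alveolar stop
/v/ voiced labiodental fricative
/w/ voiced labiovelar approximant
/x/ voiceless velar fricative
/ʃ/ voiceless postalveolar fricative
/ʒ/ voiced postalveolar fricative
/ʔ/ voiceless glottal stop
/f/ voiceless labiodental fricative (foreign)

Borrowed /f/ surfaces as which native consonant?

/v/ is closest: same manner (fricative), place distance 0 (labiodental→labiodental), voicing differs (+1); total 1. Next closest is /ʃ/ at distance 3.

v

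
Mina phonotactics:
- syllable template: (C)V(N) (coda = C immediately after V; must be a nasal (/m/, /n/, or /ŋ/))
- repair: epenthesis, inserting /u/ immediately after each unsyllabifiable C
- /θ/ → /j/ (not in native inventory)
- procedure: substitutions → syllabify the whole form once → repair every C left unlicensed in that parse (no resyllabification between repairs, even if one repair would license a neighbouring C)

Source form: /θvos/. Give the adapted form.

Substitution: /θ/ → /j/, giving /jvos/.
Under (C)V(N), the unsyllabifiable consonants are /j/, /s/ (only a nasal (/m/, /n/, or /ŋ/) is licensed in coda position; onsets are limited to one consonant).
Each unlicensed consonant becomes the onset of a new syllable: /j/ → /ju/, /s/ → /su/.

juvosu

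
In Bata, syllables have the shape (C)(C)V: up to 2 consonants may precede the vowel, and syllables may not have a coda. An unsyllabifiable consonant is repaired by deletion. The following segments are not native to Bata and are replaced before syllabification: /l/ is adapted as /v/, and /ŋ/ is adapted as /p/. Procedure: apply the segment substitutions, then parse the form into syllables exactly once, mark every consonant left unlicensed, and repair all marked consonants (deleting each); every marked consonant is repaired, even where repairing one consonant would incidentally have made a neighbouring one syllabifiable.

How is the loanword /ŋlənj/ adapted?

pvə

Substitution: /ŋ/ → /p/, /l/ → /v/, giving /pvənj/.
The consonants /n/, /j/ cannot be parsed into a legal (C)(C)V syllable (no codas are permitted; onsets may contain at most 2 consonants).
Each unlicensed consonant is deleted: /n/, /j/.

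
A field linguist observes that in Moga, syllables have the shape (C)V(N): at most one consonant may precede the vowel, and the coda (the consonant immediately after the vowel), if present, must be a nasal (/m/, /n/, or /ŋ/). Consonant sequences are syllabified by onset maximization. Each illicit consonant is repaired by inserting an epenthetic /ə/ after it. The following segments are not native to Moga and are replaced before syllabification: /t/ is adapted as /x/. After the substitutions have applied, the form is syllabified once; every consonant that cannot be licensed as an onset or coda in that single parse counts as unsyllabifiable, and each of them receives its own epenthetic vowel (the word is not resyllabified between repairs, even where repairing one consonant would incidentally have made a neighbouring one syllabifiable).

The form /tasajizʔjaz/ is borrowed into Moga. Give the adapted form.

xasajizəʔəjazə

Substitution: /t/ → /x/, giving /xasajizʔjaz/.
Syllabifying with onset maximization leaves /z/, /ʔ/, /z/ stranded (only a nasal (/m/, /n/, or /ŋ/) is licensed in coda position; onsets are limited to one consonant).
Inserting the epenthetic vowel yields /z/ → /zə/, /ʔ/ → /ʔə/, /z/ → /zə/.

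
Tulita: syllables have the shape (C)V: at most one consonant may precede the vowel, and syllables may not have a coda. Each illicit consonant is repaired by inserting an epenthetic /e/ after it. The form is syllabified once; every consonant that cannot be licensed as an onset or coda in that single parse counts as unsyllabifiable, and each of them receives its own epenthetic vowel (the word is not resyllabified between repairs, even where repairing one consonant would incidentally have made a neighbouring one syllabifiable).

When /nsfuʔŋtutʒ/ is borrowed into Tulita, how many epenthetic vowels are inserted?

6

The unsyllabifiable consonants are /n/, /s/, /ʔ/, /ŋ/, /t/, /ʒ/; each receives one epenthetic vowel.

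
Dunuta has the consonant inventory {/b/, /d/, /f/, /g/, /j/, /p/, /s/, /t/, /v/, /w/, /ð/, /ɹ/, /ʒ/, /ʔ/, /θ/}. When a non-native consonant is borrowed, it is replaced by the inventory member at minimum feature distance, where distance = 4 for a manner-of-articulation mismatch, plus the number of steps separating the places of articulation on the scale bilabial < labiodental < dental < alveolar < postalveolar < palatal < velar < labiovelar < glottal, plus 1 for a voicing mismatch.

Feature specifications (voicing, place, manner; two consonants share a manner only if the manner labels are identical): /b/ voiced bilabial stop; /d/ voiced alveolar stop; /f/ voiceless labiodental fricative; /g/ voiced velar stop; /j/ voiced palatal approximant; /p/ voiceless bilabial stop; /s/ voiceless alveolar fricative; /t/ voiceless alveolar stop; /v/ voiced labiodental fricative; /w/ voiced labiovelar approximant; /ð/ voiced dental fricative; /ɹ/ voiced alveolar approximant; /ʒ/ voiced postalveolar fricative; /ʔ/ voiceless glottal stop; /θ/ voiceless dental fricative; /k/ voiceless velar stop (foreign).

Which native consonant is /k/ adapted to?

g

/g/ is closest: same manner (stop), place distance 0 (velar→velar), voicing differs (+1); total 1. Next closest is /ʔ/ at distance 2.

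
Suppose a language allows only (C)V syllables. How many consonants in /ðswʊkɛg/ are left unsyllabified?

Syllabifying with onset maximization leaves /ð/, /s/, /g/ stranded (no codas are permitted; onsets are limited to one consonant).

3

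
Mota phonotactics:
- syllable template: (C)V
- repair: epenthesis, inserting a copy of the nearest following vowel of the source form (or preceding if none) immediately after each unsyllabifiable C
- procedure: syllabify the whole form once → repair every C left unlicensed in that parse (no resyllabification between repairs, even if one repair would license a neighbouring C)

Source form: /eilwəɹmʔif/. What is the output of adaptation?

eiləwəɹimiʔifi

The consonants /l/, /ɹ/, /m/, /f/ cannot be parsed into a legal (C)V syllable (no codas are permitted; onsets are limited to one consonant).
Inserting the epenthetic vowel yields /l/ → /lə/, /ɹ/ → /ɹi/, /m/ → /mi/, /f/ → /fi/.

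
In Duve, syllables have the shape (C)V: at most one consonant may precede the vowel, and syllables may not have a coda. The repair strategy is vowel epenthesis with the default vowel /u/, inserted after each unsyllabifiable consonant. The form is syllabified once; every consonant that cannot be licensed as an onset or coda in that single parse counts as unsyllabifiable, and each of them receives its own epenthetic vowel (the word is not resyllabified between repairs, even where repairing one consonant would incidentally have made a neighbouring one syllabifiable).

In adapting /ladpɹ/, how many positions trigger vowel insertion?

The unsyllabifiable consonants are /d/, /p/, /ɹ/; each receives one epenthetic vowel.

3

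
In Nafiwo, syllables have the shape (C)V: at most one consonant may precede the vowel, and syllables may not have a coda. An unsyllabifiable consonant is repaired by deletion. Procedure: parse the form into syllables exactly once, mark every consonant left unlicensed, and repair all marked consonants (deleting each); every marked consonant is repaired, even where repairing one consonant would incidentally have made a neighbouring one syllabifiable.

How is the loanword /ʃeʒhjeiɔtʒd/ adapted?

Syllabifying with onset maximization leaves /ʒ/, /h/, /t/, /ʒ/, /d/ stranded (no codas are permitted; onsets are limited to one consonant).
Deletion applies to /ʒ/, /h/, /t/, /ʒ/, /d/.

ʃejeiɔ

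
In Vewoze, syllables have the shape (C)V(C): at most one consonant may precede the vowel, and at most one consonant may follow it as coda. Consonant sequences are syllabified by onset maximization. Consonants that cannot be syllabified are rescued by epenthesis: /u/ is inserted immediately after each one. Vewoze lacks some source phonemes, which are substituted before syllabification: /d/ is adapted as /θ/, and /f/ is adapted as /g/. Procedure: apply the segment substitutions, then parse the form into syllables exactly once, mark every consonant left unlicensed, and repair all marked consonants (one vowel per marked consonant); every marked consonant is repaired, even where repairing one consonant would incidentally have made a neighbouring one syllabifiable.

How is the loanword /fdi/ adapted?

Substitution: /f/ → /g/, /d/ → /θ/, giving /gθi/.
Under (C)V(C), the unsyllabifiable consonants are /g/ (at most one coda consonant is licensed; onsets are limited to one consonant).
Epenthesis after each stranded consonant: /g/ → /gu/.

guθi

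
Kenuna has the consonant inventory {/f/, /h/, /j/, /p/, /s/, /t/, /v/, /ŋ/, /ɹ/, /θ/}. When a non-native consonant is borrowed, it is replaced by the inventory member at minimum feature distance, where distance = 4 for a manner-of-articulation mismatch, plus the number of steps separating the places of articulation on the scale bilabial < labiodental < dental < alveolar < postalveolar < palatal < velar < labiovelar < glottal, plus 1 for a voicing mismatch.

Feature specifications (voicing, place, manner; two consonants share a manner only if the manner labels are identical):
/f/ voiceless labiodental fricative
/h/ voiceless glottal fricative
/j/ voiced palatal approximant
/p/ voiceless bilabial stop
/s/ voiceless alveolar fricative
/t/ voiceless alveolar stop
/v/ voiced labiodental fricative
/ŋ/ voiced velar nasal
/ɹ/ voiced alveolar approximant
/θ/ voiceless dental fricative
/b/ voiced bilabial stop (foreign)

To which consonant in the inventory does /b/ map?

p

/p/ is closest: same manner (stop), place distance 0 (bilabial→bilabial), voicing differs (+1); total 1. Next closest is /t/ at distance 4.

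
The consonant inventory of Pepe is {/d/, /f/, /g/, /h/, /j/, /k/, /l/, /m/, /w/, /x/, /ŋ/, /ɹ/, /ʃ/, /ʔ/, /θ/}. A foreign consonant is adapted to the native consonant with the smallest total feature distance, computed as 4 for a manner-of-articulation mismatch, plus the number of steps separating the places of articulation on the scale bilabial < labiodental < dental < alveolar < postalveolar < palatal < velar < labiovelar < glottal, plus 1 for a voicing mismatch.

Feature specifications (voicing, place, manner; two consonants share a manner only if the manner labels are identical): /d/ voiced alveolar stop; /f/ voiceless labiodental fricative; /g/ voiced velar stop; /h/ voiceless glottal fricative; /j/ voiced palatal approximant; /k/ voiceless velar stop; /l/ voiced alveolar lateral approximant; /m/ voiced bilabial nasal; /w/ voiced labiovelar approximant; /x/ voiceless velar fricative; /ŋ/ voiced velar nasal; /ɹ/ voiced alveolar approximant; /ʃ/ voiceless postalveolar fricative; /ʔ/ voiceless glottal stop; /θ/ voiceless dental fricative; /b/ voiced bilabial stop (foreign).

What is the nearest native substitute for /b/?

d

/d/ is closest: same manner (stop), place distance 3 (bilabial→alveolar), same voicing; total 3. Next closest is /m/ at distance 4.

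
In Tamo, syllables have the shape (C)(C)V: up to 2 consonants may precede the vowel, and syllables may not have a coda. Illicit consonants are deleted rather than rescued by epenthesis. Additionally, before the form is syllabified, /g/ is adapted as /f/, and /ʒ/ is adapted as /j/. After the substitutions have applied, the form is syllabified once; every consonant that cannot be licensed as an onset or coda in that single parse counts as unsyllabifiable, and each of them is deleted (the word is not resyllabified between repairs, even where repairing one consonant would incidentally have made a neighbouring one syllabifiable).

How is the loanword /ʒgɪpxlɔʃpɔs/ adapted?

jfɪxlɔʃpɔ

Substitution: /ʒ/ → /j/, /g/ → /f/, giving /jfɪpxlɔʃpɔs/.
Syllabifying with onset maximization leaves /p/, /s/ stranded (no codas are permitted; onsets may contain at most 2 consonants).
Deleting the stranded consonants removes /p/, /s/.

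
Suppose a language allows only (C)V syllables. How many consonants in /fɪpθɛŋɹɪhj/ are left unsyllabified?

The consonants /p/, /ŋ/, /h/, /j/ cannot be parsed into a legal (C)V syllable (no codas are permitted; onsets are limited to one consonant).

4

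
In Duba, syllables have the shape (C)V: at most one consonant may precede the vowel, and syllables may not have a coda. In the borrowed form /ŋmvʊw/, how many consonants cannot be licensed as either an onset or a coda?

The consonants /ŋ/, /m/, /w/ cannot be parsed into a legal (C)V syllable (no codas are permitted; onsets are limited to one consonant).

3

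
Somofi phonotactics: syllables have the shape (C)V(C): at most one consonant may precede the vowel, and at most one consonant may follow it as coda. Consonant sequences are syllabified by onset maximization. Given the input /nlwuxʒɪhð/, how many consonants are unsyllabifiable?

Syllabifying with onset maximization leaves /n/, /l/, /ð/ stranded (at most one coda consonant is licensed; onsets are limited to one consonant).

3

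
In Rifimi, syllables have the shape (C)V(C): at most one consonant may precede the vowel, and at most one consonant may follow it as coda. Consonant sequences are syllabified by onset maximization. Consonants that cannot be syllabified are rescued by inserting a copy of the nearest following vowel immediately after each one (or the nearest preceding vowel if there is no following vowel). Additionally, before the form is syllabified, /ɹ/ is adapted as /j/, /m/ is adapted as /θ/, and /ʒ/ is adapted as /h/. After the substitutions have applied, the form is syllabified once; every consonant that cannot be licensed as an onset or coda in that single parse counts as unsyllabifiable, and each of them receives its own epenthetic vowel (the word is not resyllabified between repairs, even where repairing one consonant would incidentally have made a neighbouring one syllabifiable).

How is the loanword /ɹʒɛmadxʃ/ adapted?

Substitution: /ɹ/ → /j/, /ʒ/ → /h/, /m/ → /θ/, giving /jhɛθadxʃ/.
Under (C)V(C), the unsyllabifiable consonants are /j/, /x/, /ʃ/ (at most one coda consonant is licensed; onsets are limited to one consonant).
Each unlicensed consonant becomes the onset of a new syllable: /j/ → /jɛ/, /x/ → /xa/, /ʃ/ → /ʃa/.

jɛhɛθadxaʃa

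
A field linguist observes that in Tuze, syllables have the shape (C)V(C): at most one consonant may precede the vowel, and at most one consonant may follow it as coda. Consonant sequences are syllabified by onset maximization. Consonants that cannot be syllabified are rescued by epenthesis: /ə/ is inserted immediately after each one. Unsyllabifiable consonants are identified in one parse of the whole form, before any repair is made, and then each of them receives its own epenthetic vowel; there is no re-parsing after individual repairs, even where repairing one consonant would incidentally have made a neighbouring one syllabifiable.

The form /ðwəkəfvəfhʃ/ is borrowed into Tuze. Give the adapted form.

Syllabifying with onset maximization leaves /ð/, /h/, /ʃ/ stranded (at most one coda consonant is licensed; onsets are limited to one consonant).
Epenthesis after each stranded consonant: /ð/ → /ðə/, /h/ → /hə/, /ʃ/ → /ʃə/.

ðəwəkəfvəfhəʃə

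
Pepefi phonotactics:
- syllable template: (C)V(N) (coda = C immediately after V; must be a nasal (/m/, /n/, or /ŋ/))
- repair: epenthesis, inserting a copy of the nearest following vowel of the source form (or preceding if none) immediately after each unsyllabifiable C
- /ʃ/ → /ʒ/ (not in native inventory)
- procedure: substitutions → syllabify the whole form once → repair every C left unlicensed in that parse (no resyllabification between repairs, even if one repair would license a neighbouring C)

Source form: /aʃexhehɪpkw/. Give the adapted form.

aʒexehehɪpɪkɪwɪ

Substitution: /ʃ/ → /ʒ/, giving /aʒexhehɪpkw/.
The consonants /x/, /p/, /k/, /w/ cannot be parsed into a legal (C)V(N) syllable (only a nasal (/m/, /n/, or /ŋ/) is licensed in coda position; onsets are limited to one consonant).
Epenthesis after each stranded consonant: /x/ → /xe/, /p/ → /pɪ/, /k/ → /kɪ/, /w/ → /wɪ/.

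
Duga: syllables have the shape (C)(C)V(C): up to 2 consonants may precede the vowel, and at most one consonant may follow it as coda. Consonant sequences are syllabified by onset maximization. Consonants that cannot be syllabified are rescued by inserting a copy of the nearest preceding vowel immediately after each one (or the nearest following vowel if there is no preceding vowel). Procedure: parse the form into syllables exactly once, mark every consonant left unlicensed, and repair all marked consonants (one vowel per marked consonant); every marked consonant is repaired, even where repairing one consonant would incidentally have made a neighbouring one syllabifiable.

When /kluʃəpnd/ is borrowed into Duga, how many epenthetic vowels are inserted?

The unsyllabifiable consonants are /n/, /d/; each receives one epenthetic vowel.

2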